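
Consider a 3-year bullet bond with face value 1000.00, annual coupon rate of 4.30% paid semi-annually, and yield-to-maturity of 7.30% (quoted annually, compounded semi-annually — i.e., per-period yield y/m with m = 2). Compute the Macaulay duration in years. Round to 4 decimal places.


Coupon per period c = face * coupon_rate / m = 21.500000
Periods per year m = 2; per-period yield y/m = 0.036500
Number of cashflows N = 6
Cashflows (t years, CF_t, discount factor 1/(1+y/m)^(m*t), PV):
  t = 0.5000: CF_t = 21.500000, DF = 0.964785, PV = 20.742885
  t = 1.0000: CF_t = 21.500000, DF = 0.930811, PV = 20.012431
  t = 1.5000: CF_t = 21.500000, DF = 0.898033, PV = 19.307700
  t = 2.0000: CF_t = 21.500000, DF = 0.866409, PV = 18.627786
  t = 2.5000: CF_t = 21.500000, DF = 0.835898, PV = 17.971815
  t = 3.0000: CF_t = 1021.500000, DF = 0.806462, PV = 823.801413
Price P = sum_t PV_t = 920.464029
Macaulay numerator sum_t t * PV_t:
  t * PV_t at t = 0.5000: 10.371442
  t * PV_t at t = 1.0000: 20.012431
  t * PV_t at t = 1.5000: 28.961550
  t * PV_t at t = 2.0000: 37.255572
  t * PV_t at t = 2.5000: 44.929536
  t * PV_t at t = 3.0000: 2471.404238
Macaulay duration D = (sum_t t * PV_t) / P = 2612.934769 / 920.464029 = 2.838715

Answer: Macaulay duration = 2.8387 years


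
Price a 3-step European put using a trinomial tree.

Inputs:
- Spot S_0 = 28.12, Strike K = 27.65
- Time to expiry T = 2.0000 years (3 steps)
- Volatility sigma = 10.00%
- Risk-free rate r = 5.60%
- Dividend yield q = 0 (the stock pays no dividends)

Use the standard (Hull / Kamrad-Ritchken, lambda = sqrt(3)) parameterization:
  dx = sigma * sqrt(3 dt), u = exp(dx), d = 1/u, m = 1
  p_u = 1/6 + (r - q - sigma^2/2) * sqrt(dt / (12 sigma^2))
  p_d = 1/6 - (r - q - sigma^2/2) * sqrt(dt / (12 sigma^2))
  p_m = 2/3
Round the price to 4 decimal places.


Answer: Price = V(0,0) = 0.2105

Derivation:
dt = T/N = 0.666667; dx = sigma*sqrt(3*dt) = 0.141421
u = exp(dx) = 1.151910; d = 1/u = 0.868123
p_u = 0.286875, p_m = 0.666667, p_d = 0.046459
Discount per step: exp(-r*dt) = 0.963355
Stock lattice S(k, j) with j the centered position index:
  k=0: S(0,+0) = 28.1200
  k=1: S(1,-1) = 24.4116; S(1,+0) = 28.1200; S(1,+1) = 32.3917
  k=2: S(2,-2) = 21.1923; S(2,-1) = 24.4116; S(2,+0) = 28.1200; S(2,+1) = 32.3917; S(2,+2) = 37.3123
  k=3: S(3,-3) = 18.3975; S(3,-2) = 21.1923; S(3,-1) = 24.4116; S(3,+0) = 28.1200; S(3,+1) = 32.3917; S(3,+2) = 37.3123; S(3,+3) = 42.9804
Terminal payoffs V(N, j) = max(K - S_T, 0):
  V(3,-3) = 9.252459; V(3,-2) = 6.457691; V(3,-1) = 3.238369; V(3,+0) = 0.000000; V(3,+1) = 0.000000; V(3,+2) = 0.000000; V(3,+3) = 0.000000
Backward induction: V(k, j) = exp(-r*dt) * [p_u * V(k+1, j+1) + p_m * V(k+1, j) + p_d * V(k+1, j-1)]
  V(2,-2) = exp(-r*dt) * [p_u*3.238369 + p_m*6.457691 + p_d*9.252459] = 5.456432
  V(2,-1) = exp(-r*dt) * [p_u*0.000000 + p_m*3.238369 + p_d*6.457691] = 2.368820
  V(2,+0) = exp(-r*dt) * [p_u*0.000000 + p_m*0.000000 + p_d*3.238369] = 0.144937
  V(2,+1) = exp(-r*dt) * [p_u*0.000000 + p_m*0.000000 + p_d*0.000000] = 0.000000
  V(2,+2) = exp(-r*dt) * [p_u*0.000000 + p_m*0.000000 + p_d*0.000000] = 0.000000
  V(1,-1) = exp(-r*dt) * [p_u*0.144937 + p_m*2.368820 + p_d*5.456432] = 1.805606
  V(1,+0) = exp(-r*dt) * [p_u*0.000000 + p_m*0.144937 + p_d*2.368820] = 0.199103
  V(1,+1) = exp(-r*dt) * [p_u*0.000000 + p_m*0.000000 + p_d*0.144937] = 0.006487
  V(0,+0) = exp(-r*dt) * [p_u*0.006487 + p_m*0.199103 + p_d*1.805606] = 0.210475


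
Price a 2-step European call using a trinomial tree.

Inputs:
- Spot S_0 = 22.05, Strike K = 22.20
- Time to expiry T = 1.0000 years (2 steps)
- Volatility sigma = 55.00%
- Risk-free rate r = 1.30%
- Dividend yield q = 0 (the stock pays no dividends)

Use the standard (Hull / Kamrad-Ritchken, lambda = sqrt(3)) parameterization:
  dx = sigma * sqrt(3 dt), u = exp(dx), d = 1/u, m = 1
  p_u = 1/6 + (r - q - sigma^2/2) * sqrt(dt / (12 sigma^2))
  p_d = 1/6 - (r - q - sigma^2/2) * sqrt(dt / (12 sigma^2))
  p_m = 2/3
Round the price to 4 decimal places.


Answer: Price = V(0,0) = 4.0179

Derivation:
dt = T/N = 0.500000; dx = sigma*sqrt(3*dt) = 0.673610
u = exp(dx) = 1.961304; d = 1/u = 0.509865
p_u = 0.115357, p_m = 0.666667, p_d = 0.217976
Discount per step: exp(-r*dt) = 0.993521
Stock lattice S(k, j) with j the centered position index:
  k=0: S(0,+0) = 22.0500
  k=1: S(1,-1) = 11.2425; S(1,+0) = 22.0500; S(1,+1) = 43.2468
  k=2: S(2,-2) = 5.7322; S(2,-1) = 11.2425; S(2,+0) = 22.0500; S(2,+1) = 43.2468; S(2,+2) = 84.8201
Terminal payoffs V(N, j) = max(S_T - K, 0):
  V(2,-2) = 0.000000; V(2,-1) = 0.000000; V(2,+0) = 0.000000; V(2,+1) = 21.046758; V(2,+2) = 62.620051
Backward induction: V(k, j) = exp(-r*dt) * [p_u * V(k+1, j+1) + p_m * V(k+1, j) + p_d * V(k+1, j-1)]
  V(1,-1) = exp(-r*dt) * [p_u*0.000000 + p_m*0.000000 + p_d*0.000000] = 0.000000
  V(1,+0) = exp(-r*dt) * [p_u*21.046758 + p_m*0.000000 + p_d*0.000000] = 2.412167
  V(1,+1) = exp(-r*dt) * [p_u*62.620051 + p_m*21.046758 + p_d*0.000000] = 21.117142
  V(0,+0) = exp(-r*dt) * [p_u*21.117142 + p_m*2.412167 + p_d*0.000000] = 4.017926


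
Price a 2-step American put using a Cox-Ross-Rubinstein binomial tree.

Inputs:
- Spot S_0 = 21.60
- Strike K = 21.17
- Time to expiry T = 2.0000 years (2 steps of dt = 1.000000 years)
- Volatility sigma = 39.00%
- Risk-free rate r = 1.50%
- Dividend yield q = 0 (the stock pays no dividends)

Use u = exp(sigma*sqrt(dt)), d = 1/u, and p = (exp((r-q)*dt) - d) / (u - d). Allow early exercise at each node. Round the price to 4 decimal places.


dt = T/N = 1.000000
u = exp(sigma*sqrt(dt)) = 1.476981; d = 1/u = 0.677057
p = (exp((r-q)*dt) - d) / (u - d) = 0.422610
Discount per step: exp(-r*dt) = 0.985112
Stock lattice S(k, i) with i counting down-moves:
  k=0: S(0,0) = 21.6000
  k=1: S(1,0) = 31.9028; S(1,1) = 14.6244
  k=2: S(2,0) = 47.1198; S(2,1) = 21.6000; S(2,2) = 9.9016
Terminal payoffs V(N, i) = max(K - S_T, 0):
  V(2,0) = 0.000000; V(2,1) = 0.000000; V(2,2) = 11.268430
Backward induction: V(k, i) = exp(-r*dt) * [p * V(k+1, i) + (1-p) * V(k+1, i+1)]; then take max(V_cont, immediate exercise) for American.
  V(1,0) = exp(-r*dt) * [p*0.000000 + (1-p)*0.000000] = 0.000000; exercise = 0.000000; V(1,0) = max -> 0.000000
  V(1,1) = exp(-r*dt) * [p*0.000000 + (1-p)*11.268430] = 6.409408; exercise = 6.545572; V(1,1) = max -> 6.545572
  V(0,0) = exp(-r*dt) * [p*0.000000 + (1-p)*6.545572] = 3.723078; exercise = 0.000000; V(0,0) = max -> 3.723078

Answer: Price = V(0,0) = 3.7231


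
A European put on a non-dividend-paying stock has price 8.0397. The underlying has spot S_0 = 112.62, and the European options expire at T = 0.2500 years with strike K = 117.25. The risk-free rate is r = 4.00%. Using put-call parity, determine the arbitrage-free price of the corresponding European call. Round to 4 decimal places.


Answer: Call price = 4.5764

Derivation:
Put-call parity: C - P = S_0 * exp(-qT) - K * exp(-rT).
S_0 * exp(-qT) = 112.6200 * 1.00000000 = 112.62000000
K * exp(-rT) = 117.2500 * 0.99004983 = 116.08334301
C = P + S*exp(-qT) - K*exp(-rT)
C = 8.0397 + 112.62000000 - 116.08334301 = 4.5764


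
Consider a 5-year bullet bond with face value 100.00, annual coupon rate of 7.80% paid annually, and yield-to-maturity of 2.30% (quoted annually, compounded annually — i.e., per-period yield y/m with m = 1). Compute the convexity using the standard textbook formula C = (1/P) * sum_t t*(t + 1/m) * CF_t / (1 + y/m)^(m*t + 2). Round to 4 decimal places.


Coupon per period c = face * coupon_rate / m = 7.800000
Periods per year m = 1; per-period yield y/m = 0.023000
Number of cashflows N = 5
Cashflows (t years, CF_t, discount factor 1/(1+y/m)^(m*t), PV):
  t = 1.0000: CF_t = 7.800000, DF = 0.977517, PV = 7.624633
  t = 2.0000: CF_t = 7.800000, DF = 0.955540, PV = 7.453210
  t = 3.0000: CF_t = 7.800000, DF = 0.934056, PV = 7.285640
  t = 4.0000: CF_t = 7.800000, DF = 0.913056, PV = 7.121838
  t = 5.0000: CF_t = 107.800000, DF = 0.892528, PV = 96.214514
Price P = sum_t PV_t = 125.699835
Convexity numerator sum_t t*(t + 1/m) * CF_t / (1+y/m)^(m*t + 2):
  t = 1.0000: term = 14.571280
  t = 2.0000: term = 42.731026
  t = 3.0000: term = 83.540617
  t = 4.0000: term = 136.103971
  t = 5.0000: term = 2758.103628
Convexity = (1/P) * sum = 3035.050522 / 125.699835 = 24.145223

Answer: Convexity = 24.1452


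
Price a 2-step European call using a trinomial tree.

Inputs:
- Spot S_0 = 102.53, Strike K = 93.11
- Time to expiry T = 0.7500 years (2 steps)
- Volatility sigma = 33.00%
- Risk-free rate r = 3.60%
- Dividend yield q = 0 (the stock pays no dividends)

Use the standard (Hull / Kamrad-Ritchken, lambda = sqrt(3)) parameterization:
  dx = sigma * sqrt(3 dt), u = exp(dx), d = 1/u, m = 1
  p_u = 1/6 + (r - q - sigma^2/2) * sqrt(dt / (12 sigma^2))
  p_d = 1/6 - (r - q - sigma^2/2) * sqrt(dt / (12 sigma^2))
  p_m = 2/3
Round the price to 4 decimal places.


Answer: Price = V(0,0) = 17.9552

Derivation:
dt = T/N = 0.375000; dx = sigma*sqrt(3*dt) = 0.350018
u = exp(dx) = 1.419093; d = 1/u = 0.704676
p_u = 0.156783, p_m = 0.666667, p_d = 0.176550
Discount per step: exp(-r*dt) = 0.986591
Stock lattice S(k, j) with j the centered position index:
  k=0: S(0,+0) = 102.5300
  k=1: S(1,-1) = 72.2504; S(1,+0) = 102.5300; S(1,+1) = 145.4996
  k=2: S(2,-2) = 50.9131; S(2,-1) = 72.2504; S(2,+0) = 102.5300; S(2,+1) = 145.4996; S(2,+2) = 206.4774
Terminal payoffs V(N, j) = max(S_T - K, 0):
  V(2,-2) = 0.000000; V(2,-1) = 0.000000; V(2,+0) = 9.420000; V(2,+1) = 52.389594; V(2,+2) = 113.367439
Backward induction: V(k, j) = exp(-r*dt) * [p_u * V(k+1, j+1) + p_m * V(k+1, j) + p_d * V(k+1, j-1)]
  V(1,-1) = exp(-r*dt) * [p_u*9.420000 + p_m*0.000000 + p_d*0.000000] = 1.457094
  V(1,+0) = exp(-r*dt) * [p_u*52.389594 + p_m*9.420000 + p_d*0.000000] = 14.299459
  V(1,+1) = exp(-r*dt) * [p_u*113.367439 + p_m*52.389594 + p_d*9.420000] = 53.634635
  V(0,+0) = exp(-r*dt) * [p_u*53.634635 + p_m*14.299459 + p_d*1.457094] = 17.955196


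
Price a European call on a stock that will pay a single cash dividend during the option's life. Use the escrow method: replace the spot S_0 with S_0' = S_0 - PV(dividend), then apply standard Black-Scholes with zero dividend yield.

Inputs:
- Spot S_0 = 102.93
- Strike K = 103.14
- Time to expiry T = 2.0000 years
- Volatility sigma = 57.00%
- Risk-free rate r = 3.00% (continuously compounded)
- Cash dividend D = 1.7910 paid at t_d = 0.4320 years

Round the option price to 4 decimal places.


PV(D) = D * exp(-r * t_d) = 1.7910 * 0.98712362 = 1.76793840
S_0' = S_0 - PV(D) = 102.9300 - 1.76793840 = 101.16206160
d1 = (ln(S_0'/K) + (r + sigma^2/2)*T) / (sigma*sqrt(T)) = 0.45346201
d2 = d1 - sigma*sqrt(T) = -0.35263972
exp(-rT) = 0.94176453
N(d1) = 0.67489195; N(d2) = 0.36217928
C = S_0' * N(d1) - K * exp(-rT) * N(d2) = 101.16206160 * 0.67489195 - 103.1400 * 0.94176453 * 0.36217928 = 33.0937

Answer: Price = 33.0937


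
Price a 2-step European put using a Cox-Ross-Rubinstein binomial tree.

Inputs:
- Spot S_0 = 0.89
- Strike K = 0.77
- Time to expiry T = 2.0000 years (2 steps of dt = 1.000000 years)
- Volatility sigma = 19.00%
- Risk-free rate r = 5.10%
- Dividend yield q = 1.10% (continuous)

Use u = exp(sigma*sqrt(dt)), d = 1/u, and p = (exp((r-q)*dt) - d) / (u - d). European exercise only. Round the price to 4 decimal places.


Answer: Price = V(0,0) = 0.0283

Derivation:
dt = T/N = 1.000000
u = exp(sigma*sqrt(dt)) = 1.209250; d = 1/u = 0.826959
p = (exp((r-q)*dt) - d) / (u - d) = 0.559396
Discount per step: exp(-r*dt) = 0.950279
Stock lattice S(k, i) with i counting down-moves:
  k=0: S(0,0) = 0.8900
  k=1: S(1,0) = 1.0762; S(1,1) = 0.7360
  k=2: S(2,0) = 1.3014; S(2,1) = 0.8900; S(2,2) = 0.6086
Terminal payoffs V(N, i) = max(K - S_T, 0):
  V(2,0) = 0.000000; V(2,1) = 0.000000; V(2,2) = 0.161363
Backward induction: V(k, i) = exp(-r*dt) * [p * V(k+1, i) + (1-p) * V(k+1, i+1)].
  V(1,0) = exp(-r*dt) * [p*0.000000 + (1-p)*0.000000] = 0.000000
  V(1,1) = exp(-r*dt) * [p*0.000000 + (1-p)*0.161363] = 0.067562
  V(0,0) = exp(-r*dt) * [p*0.000000 + (1-p)*0.067562] = 0.028288


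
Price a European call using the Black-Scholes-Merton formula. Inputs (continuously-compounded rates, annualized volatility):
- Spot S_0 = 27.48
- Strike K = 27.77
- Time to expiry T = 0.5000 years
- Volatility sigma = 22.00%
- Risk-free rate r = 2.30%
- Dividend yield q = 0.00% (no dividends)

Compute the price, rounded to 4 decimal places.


d1 = (ln(S/K) + (r - q + 0.5*sigma^2) * T) / (sigma * sqrt(T)) = 0.08422391
d2 = d1 - sigma * sqrt(T) = -0.07133958
exp(-rT) = 0.98856587; exp(-qT) = 1.00000000
C = S_0 * exp(-qT) * N(d1) - K * exp(-rT) * N(d2)
N(d1) = 0.53356080; N(d2) = 0.47156375
C = 27.4800 * 1.00000000 * 0.53356080 - 27.7700 * 0.98856587 * 0.47156375 = 1.7167

Answer: Price = 1.7167


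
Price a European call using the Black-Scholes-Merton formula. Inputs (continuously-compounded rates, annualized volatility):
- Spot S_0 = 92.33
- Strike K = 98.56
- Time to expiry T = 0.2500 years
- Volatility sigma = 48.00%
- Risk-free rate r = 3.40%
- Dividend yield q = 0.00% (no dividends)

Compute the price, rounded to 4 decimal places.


Answer: Price = 6.6306

Derivation:
d1 = (ln(S/K) + (r - q + 0.5*sigma^2) * T) / (sigma * sqrt(T)) = -0.11665160
d2 = d1 - sigma * sqrt(T) = -0.35665160
exp(-rT) = 0.99153602; exp(-qT) = 1.00000000
C = S_0 * exp(-qT) * N(d1) - K * exp(-rT) * N(d2)
N(d1) = 0.45356807; N(d2) = 0.36067632
C = 92.3300 * 1.00000000 * 0.45356807 - 98.5600 * 0.99153602 * 0.36067632 = 6.6306


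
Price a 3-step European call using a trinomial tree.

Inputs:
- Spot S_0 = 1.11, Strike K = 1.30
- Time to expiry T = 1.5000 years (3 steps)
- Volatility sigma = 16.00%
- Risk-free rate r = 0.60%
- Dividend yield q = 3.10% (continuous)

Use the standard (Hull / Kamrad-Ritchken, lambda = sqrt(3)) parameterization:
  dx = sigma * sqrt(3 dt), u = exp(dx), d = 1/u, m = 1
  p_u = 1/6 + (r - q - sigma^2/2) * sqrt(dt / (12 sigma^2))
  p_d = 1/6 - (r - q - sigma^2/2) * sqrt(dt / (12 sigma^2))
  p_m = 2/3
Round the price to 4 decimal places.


dt = T/N = 0.500000; dx = sigma*sqrt(3*dt) = 0.195959
u = exp(dx) = 1.216477; d = 1/u = 0.822046
p_u = 0.118442, p_m = 0.666667, p_d = 0.214891
Discount per step: exp(-r*dt) = 0.997004
Stock lattice S(k, j) with j the centered position index:
  k=0: S(0,+0) = 1.1100
  k=1: S(1,-1) = 0.9125; S(1,+0) = 1.1100; S(1,+1) = 1.3503
  k=2: S(2,-2) = 0.7501; S(2,-1) = 0.9125; S(2,+0) = 1.1100; S(2,+1) = 1.3503; S(2,+2) = 1.6426
  k=3: S(3,-3) = 0.6166; S(3,-2) = 0.7501; S(3,-1) = 0.9125; S(3,+0) = 1.1100; S(3,+1) = 1.3503; S(3,+2) = 1.6426; S(3,+3) = 1.9982
Terminal payoffs V(N, j) = max(S_T - K, 0):
  V(3,-3) = 0.000000; V(3,-2) = 0.000000; V(3,-1) = 0.000000; V(3,+0) = 0.000000; V(3,+1) = 0.050290; V(3,+2) = 0.342597; V(3,+3) = 0.698182
Backward induction: V(k, j) = exp(-r*dt) * [p_u * V(k+1, j+1) + p_m * V(k+1, j) + p_d * V(k+1, j-1)]
  V(2,-2) = exp(-r*dt) * [p_u*0.000000 + p_m*0.000000 + p_d*0.000000] = 0.000000
  V(2,-1) = exp(-r*dt) * [p_u*0.000000 + p_m*0.000000 + p_d*0.000000] = 0.000000
  V(2,+0) = exp(-r*dt) * [p_u*0.050290 + p_m*0.000000 + p_d*0.000000] = 0.005939
  V(2,+1) = exp(-r*dt) * [p_u*0.342597 + p_m*0.050290 + p_d*0.000000] = 0.073882
  V(2,+2) = exp(-r*dt) * [p_u*0.698182 + p_m*0.342597 + p_d*0.050290] = 0.320935
  V(1,-1) = exp(-r*dt) * [p_u*0.005939 + p_m*0.000000 + p_d*0.000000] = 0.000701
  V(1,+0) = exp(-r*dt) * [p_u*0.073882 + p_m*0.005939 + p_d*0.000000] = 0.012672
  V(1,+1) = exp(-r*dt) * [p_u*0.320935 + p_m*0.073882 + p_d*0.005939] = 0.088278
  V(0,+0) = exp(-r*dt) * [p_u*0.088278 + p_m*0.012672 + p_d*0.000701] = 0.018997

Answer: Price = V(0,0) = 0.0190


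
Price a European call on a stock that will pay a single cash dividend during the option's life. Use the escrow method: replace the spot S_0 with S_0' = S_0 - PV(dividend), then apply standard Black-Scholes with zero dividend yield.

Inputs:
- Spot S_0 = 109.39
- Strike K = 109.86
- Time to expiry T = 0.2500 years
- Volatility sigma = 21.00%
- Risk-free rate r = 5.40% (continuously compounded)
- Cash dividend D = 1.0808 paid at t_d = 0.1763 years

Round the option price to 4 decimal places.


Answer: Price = 4.5031

Derivation:
PV(D) = D * exp(-r * t_d) = 1.0808 * 0.99052497 = 1.07055939
S_0' = S_0 - PV(D) = 109.3900 - 1.07055939 = 108.31944061
d1 = (ln(S_0'/K) + (r + sigma^2/2)*T) / (sigma*sqrt(T)) = 0.04657445
d2 = d1 - sigma*sqrt(T) = -0.05842555
exp(-rT) = 0.98659072
N(d1) = 0.51857380; N(d2) = 0.47670483
C = S_0' * N(d1) - K * exp(-rT) * N(d2) = 108.31944061 * 0.51857380 - 109.8600 * 0.98659072 * 0.47670483 = 4.5031


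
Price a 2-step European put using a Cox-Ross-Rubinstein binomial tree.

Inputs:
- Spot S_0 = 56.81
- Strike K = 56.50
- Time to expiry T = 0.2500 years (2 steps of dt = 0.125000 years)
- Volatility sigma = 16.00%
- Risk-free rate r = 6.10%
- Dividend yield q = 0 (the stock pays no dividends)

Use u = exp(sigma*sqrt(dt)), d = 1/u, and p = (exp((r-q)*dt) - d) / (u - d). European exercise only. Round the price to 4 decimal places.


dt = T/N = 0.125000
u = exp(sigma*sqrt(dt)) = 1.058199; d = 1/u = 0.945002
p = (exp((r-q)*dt) - d) / (u - d) = 0.553479
Discount per step: exp(-r*dt) = 0.992404
Stock lattice S(k, i) with i counting down-moves:
  k=0: S(0,0) = 56.8100
  k=1: S(1,0) = 60.1163; S(1,1) = 53.6855
  k=2: S(2,0) = 63.6150; S(2,1) = 56.8100; S(2,2) = 50.7329
Terminal payoffs V(N, i) = max(K - S_T, 0):
  V(2,0) = 0.000000; V(2,1) = 0.000000; V(2,2) = 5.767066
Backward induction: V(k, i) = exp(-r*dt) * [p * V(k+1, i) + (1-p) * V(k+1, i+1)].
  V(1,0) = exp(-r*dt) * [p*0.000000 + (1-p)*0.000000] = 0.000000
  V(1,1) = exp(-r*dt) * [p*0.000000 + (1-p)*5.767066] = 2.555554
  V(0,0) = exp(-r*dt) * [p*0.000000 + (1-p)*2.555554] = 1.132440

Answer: Price = V(0,0) = 1.1324


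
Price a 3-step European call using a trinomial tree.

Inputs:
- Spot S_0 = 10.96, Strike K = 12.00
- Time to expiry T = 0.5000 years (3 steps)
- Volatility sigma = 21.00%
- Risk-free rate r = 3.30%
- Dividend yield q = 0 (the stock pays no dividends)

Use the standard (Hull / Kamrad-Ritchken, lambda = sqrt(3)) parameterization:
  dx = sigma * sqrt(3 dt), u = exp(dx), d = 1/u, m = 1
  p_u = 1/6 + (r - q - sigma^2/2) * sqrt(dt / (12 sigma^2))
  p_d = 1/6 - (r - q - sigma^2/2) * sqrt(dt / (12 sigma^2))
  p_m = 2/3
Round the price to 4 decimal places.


dt = T/N = 0.166667; dx = sigma*sqrt(3*dt) = 0.148492
u = exp(dx) = 1.160084; d = 1/u = 0.862007
p_u = 0.172812, p_m = 0.666667, p_d = 0.160522
Discount per step: exp(-r*dt) = 0.994515
Stock lattice S(k, j) with j the centered position index:
  k=0: S(0,+0) = 10.9600
  k=1: S(1,-1) = 9.4476; S(1,+0) = 10.9600; S(1,+1) = 12.7145
  k=2: S(2,-2) = 8.1439; S(2,-1) = 9.4476; S(2,+0) = 10.9600; S(2,+1) = 12.7145; S(2,+2) = 14.7499
  k=3: S(3,-3) = 7.0201; S(3,-2) = 8.1439; S(3,-1) = 9.4476; S(3,+0) = 10.9600; S(3,+1) = 12.7145; S(3,+2) = 14.7499; S(3,+3) = 17.1111
Terminal payoffs V(N, j) = max(S_T - K, 0):
  V(3,-3) = 0.000000; V(3,-2) = 0.000000; V(3,-1) = 0.000000; V(3,+0) = 0.000000; V(3,+1) = 0.714521; V(3,+2) = 2.749912; V(3,+3) = 5.111137
Backward induction: V(k, j) = exp(-r*dt) * [p_u * V(k+1, j+1) + p_m * V(k+1, j) + p_d * V(k+1, j-1)]
  V(2,-2) = exp(-r*dt) * [p_u*0.000000 + p_m*0.000000 + p_d*0.000000] = 0.000000
  V(2,-1) = exp(-r*dt) * [p_u*0.000000 + p_m*0.000000 + p_d*0.000000] = 0.000000
  V(2,+0) = exp(-r*dt) * [p_u*0.714521 + p_m*0.000000 + p_d*0.000000] = 0.122800
  V(2,+1) = exp(-r*dt) * [p_u*2.749912 + p_m*0.714521 + p_d*0.000000] = 0.946345
  V(2,+2) = exp(-r*dt) * [p_u*5.111137 + p_m*2.749912 + p_d*0.714521] = 2.815706
  V(1,-1) = exp(-r*dt) * [p_u*0.122800 + p_m*0.000000 + p_d*0.000000] = 0.021105
  V(1,+0) = exp(-r*dt) * [p_u*0.946345 + p_m*0.122800 + p_d*0.000000] = 0.244060
  V(1,+1) = exp(-r*dt) * [p_u*2.815706 + p_m*0.946345 + p_d*0.122800] = 1.130959
  V(0,+0) = exp(-r*dt) * [p_u*1.130959 + p_m*0.244060 + p_d*0.021105] = 0.359555

Answer: Price = V(0,0) = 0.3596


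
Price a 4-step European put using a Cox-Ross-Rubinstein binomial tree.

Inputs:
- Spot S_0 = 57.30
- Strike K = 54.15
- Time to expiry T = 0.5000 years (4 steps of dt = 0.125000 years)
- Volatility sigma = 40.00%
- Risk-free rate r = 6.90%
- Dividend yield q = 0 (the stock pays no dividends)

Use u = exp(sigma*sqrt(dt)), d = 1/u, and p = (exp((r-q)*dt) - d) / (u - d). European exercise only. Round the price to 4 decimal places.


dt = T/N = 0.125000
u = exp(sigma*sqrt(dt)) = 1.151910; d = 1/u = 0.868123
p = (exp((r-q)*dt) - d) / (u - d) = 0.495227
Discount per step: exp(-r*dt) = 0.991412
Stock lattice S(k, i) with i counting down-moves:
  k=0: S(0,0) = 57.3000
  k=1: S(1,0) = 66.0044; S(1,1) = 49.7435
  k=2: S(2,0) = 76.0312; S(2,1) = 57.3000; S(2,2) = 43.1835
  k=3: S(3,0) = 87.5811; S(3,1) = 66.0044; S(3,2) = 49.7435; S(3,3) = 37.4886
  k=4: S(4,0) = 100.8855; S(4,1) = 76.0312; S(4,2) = 57.3000; S(4,3) = 43.1835; S(4,4) = 32.5447
Terminal payoffs V(N, i) = max(K - S_T, 0):
  V(4,0) = 0.000000; V(4,1) = 0.000000; V(4,2) = 0.000000; V(4,3) = 10.966524; V(4,4) = 21.605278
Backward induction: V(k, i) = exp(-r*dt) * [p * V(k+1, i) + (1-p) * V(k+1, i+1)].
  V(3,0) = exp(-r*dt) * [p*0.000000 + (1-p)*0.000000] = 0.000000
  V(3,1) = exp(-r*dt) * [p*0.000000 + (1-p)*0.000000] = 0.000000
  V(3,2) = exp(-r*dt) * [p*0.000000 + (1-p)*10.966524] = 5.488061
  V(3,3) = exp(-r*dt) * [p*10.966524 + (1-p)*21.605278] = 16.196377
  V(2,0) = exp(-r*dt) * [p*0.000000 + (1-p)*0.000000] = 0.000000
  V(2,1) = exp(-r*dt) * [p*0.000000 + (1-p)*5.488061] = 2.746432
  V(2,2) = exp(-r*dt) * [p*5.488061 + (1-p)*16.196377] = 10.799774
  V(1,0) = exp(-r*dt) * [p*0.000000 + (1-p)*2.746432] = 1.374418
  V(1,1) = exp(-r*dt) * [p*2.746432 + (1-p)*10.799774] = 6.753041
  V(0,0) = exp(-r*dt) * [p*1.374418 + (1-p)*6.753041] = 4.054279

Answer: Price = V(0,0) = 4.0543


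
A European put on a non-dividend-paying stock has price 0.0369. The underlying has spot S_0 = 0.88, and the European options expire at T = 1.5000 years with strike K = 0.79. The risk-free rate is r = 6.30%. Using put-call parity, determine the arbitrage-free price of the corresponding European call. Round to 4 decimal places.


Answer: Call price = 0.1981

Derivation:
Put-call parity: C - P = S_0 * exp(-qT) - K * exp(-rT).
S_0 * exp(-qT) = 0.8800 * 1.00000000 = 0.88000000
K * exp(-rT) = 0.7900 * 0.90982773 = 0.71876391
C = P + S*exp(-qT) - K*exp(-rT)
C = 0.0369 + 0.88000000 - 0.71876391 = 0.1981


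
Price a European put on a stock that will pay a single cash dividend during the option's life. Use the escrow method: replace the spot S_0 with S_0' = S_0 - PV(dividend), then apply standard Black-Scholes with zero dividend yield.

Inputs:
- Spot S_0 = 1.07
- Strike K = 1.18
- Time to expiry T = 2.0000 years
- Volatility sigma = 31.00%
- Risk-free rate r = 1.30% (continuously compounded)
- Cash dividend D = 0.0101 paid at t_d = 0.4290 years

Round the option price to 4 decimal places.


Answer: Price = 0.2398

Derivation:
PV(D) = D * exp(-r * t_d) = 0.0101 * 0.99443852 = 0.01004383
S_0' = S_0 - PV(D) = 1.0700 - 0.01004383 = 1.05995617
d1 = (ln(S_0'/K) + (r + sigma^2/2)*T) / (sigma*sqrt(T)) = 0.03378857
d2 = d1 - sigma*sqrt(T) = -0.40461763
exp(-rT) = 0.97433509
N(-d1) = 0.48652287; N(-d2) = 0.65712070
P = K * exp(-rT) * N(-d2) - S_0' * N(-d1) = 1.1800 * 0.97433509 * 0.65712070 - 1.05995617 * 0.48652287 = 0.2398


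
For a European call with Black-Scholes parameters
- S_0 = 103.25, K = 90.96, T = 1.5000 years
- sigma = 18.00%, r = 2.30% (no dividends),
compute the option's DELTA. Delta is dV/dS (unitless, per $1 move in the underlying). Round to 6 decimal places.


Answer: Delta = 0.799993

Derivation:
d1 = 0.8415965132; d2 = 0.6211424364
phi(d1) = 0.2799677450; exp(-qT) = 1.0000000000; exp(-rT) = 0.9660883397
N(d1) = 0.7999930792
Delta = exp(-qT) * N(d1) = 1.0000000000 * 0.7999930792 = 0.799993


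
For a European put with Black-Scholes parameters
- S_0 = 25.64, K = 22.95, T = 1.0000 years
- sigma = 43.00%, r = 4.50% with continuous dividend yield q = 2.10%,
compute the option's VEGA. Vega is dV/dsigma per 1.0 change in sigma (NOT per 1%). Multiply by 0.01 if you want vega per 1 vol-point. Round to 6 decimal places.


d1 = 0.5285713850; d2 = 0.0985713850
phi(d1) = 0.3469299517; exp(-qT) = 0.9792189646; exp(-rT) = 0.9559974818
Vega = S * exp(-qT) * phi(d1) * sqrt(T) = 25.6400 * 0.9792189646 * 0.3469299517 * 1.0000000000 = 8.710431

Answer: Vega = 8.710431


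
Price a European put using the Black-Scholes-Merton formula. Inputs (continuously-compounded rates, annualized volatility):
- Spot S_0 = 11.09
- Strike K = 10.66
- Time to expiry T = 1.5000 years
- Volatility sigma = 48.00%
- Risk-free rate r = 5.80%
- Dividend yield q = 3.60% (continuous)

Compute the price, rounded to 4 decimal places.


Answer: Price = 1.9939

Derivation:
d1 = (ln(S/K) + (r - q + 0.5*sigma^2) * T) / (sigma * sqrt(T)) = 0.41734097
d2 = d1 - sigma * sqrt(T) = -0.17053657
exp(-rT) = 0.91667710; exp(-qT) = 0.94743211
P = K * exp(-rT) * N(-d2) - S_0 * exp(-qT) * N(-d1)
N(-d1) = 0.33821451; N(-d2) = 0.56770591
P = 10.6600 * 0.91667710 * 0.56770591 - 11.0900 * 0.94743211 * 0.33821451 = 1.9939


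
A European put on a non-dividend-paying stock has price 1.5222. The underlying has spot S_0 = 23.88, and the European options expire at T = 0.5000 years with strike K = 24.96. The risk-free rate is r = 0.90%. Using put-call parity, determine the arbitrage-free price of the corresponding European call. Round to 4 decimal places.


Put-call parity: C - P = S_0 * exp(-qT) - K * exp(-rT).
S_0 * exp(-qT) = 23.8800 * 1.00000000 = 23.88000000
K * exp(-rT) = 24.9600 * 0.99551011 = 24.84793234
C = P + S*exp(-qT) - K*exp(-rT)
C = 1.5222 + 23.88000000 - 24.84793234 = 0.5543

Answer: Call price = 0.5543


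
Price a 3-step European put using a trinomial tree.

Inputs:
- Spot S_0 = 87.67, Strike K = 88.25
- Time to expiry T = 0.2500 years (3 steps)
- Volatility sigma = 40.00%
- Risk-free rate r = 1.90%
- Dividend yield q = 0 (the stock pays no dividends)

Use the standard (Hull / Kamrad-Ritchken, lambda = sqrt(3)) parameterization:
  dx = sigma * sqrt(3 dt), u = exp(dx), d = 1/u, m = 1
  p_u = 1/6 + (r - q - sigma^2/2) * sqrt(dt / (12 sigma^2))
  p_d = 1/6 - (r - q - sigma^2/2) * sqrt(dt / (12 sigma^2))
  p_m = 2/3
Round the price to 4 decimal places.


Answer: Price = V(0,0) = 6.5181

Derivation:
dt = T/N = 0.083333; dx = sigma*sqrt(3*dt) = 0.200000
u = exp(dx) = 1.221403; d = 1/u = 0.818731
p_u = 0.153958, p_m = 0.666667, p_d = 0.179375
Discount per step: exp(-r*dt) = 0.998418
Stock lattice S(k, j) with j the centered position index:
  k=0: S(0,+0) = 87.6700
  k=1: S(1,-1) = 71.7781; S(1,+0) = 87.6700; S(1,+1) = 107.0804
  k=2: S(2,-2) = 58.7670; S(2,-1) = 71.7781; S(2,+0) = 87.6700; S(2,+1) = 107.0804; S(2,+2) = 130.7883
  k=3: S(3,-3) = 48.1143; S(3,-2) = 58.7670; S(3,-1) = 71.7781; S(3,+0) = 87.6700; S(3,+1) = 107.0804; S(3,+2) = 130.7883; S(3,+3) = 159.7452
Terminal payoffs V(N, j) = max(K - S_T, 0):
  V(3,-3) = 40.135684; V(3,-2) = 29.483042; V(3,-1) = 16.471875; V(3,+0) = 0.580000; V(3,+1) = 0.000000; V(3,+2) = 0.000000; V(3,+3) = 0.000000
Backward induction: V(k, j) = exp(-r*dt) * [p_u * V(k+1, j+1) + p_m * V(k+1, j) + p_d * V(k+1, j-1)]
  V(2,-2) = exp(-r*dt) * [p_u*16.471875 + p_m*29.483042 + p_d*40.135684] = 29.344183
  V(2,-1) = exp(-r*dt) * [p_u*0.580000 + p_m*16.471875 + p_d*29.483042] = 16.333185
  V(2,+0) = exp(-r*dt) * [p_u*0.000000 + p_m*0.580000 + p_d*16.471875] = 3.336023
  V(2,+1) = exp(-r*dt) * [p_u*0.000000 + p_m*0.000000 + p_d*0.580000] = 0.103873
  V(2,+2) = exp(-r*dt) * [p_u*0.000000 + p_m*0.000000 + p_d*0.000000] = 0.000000
  V(1,-1) = exp(-r*dt) * [p_u*3.336023 + p_m*16.333185 + p_d*29.344183] = 16.639644
  V(1,+0) = exp(-r*dt) * [p_u*0.103873 + p_m*3.336023 + p_d*16.333185] = 5.161593
  V(1,+1) = exp(-r*dt) * [p_u*0.000000 + p_m*0.103873 + p_d*3.336023] = 0.666591
  V(0,+0) = exp(-r*dt) * [p_u*0.666591 + p_m*5.161593 + p_d*16.639644] = 6.518097


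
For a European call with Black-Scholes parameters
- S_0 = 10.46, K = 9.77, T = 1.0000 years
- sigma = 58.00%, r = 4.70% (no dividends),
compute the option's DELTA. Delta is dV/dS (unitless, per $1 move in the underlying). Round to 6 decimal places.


Answer: Delta = 0.687471

Derivation:
d1 = 0.4886930907; d2 = -0.0913069093
phi(d1) = 0.3540387170; exp(-qT) = 1.0000000000; exp(-rT) = 0.9540873976
N(d1) = 0.6874705019
Delta = exp(-qT) * N(d1) = 1.0000000000 * 0.6874705019 = 0.687471


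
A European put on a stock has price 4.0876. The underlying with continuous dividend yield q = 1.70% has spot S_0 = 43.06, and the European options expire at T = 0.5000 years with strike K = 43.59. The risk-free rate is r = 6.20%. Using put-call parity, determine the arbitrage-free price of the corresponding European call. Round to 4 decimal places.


Put-call parity: C - P = S_0 * exp(-qT) - K * exp(-rT).
S_0 * exp(-qT) = 43.0600 * 0.99153602 = 42.69554114
K * exp(-rT) = 43.5900 * 0.96947557 = 42.25944023
C = P + S*exp(-qT) - K*exp(-rT)
C = 4.0876 + 42.69554114 - 42.25944023 = 4.5237

Answer: Call price = 4.5237


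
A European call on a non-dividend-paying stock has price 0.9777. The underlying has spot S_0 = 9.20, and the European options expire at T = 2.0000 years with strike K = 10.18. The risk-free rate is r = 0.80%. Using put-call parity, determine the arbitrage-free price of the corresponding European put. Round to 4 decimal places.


Put-call parity: C - P = S_0 * exp(-qT) - K * exp(-rT).
S_0 * exp(-qT) = 9.2000 * 1.00000000 = 9.20000000
K * exp(-rT) = 10.1800 * 0.98412732 = 10.01841612
P = C - S*exp(-qT) + K*exp(-rT)
P = 0.9777 - 9.20000000 + 10.01841612 = 1.7961

Answer: Put price = 1.7961


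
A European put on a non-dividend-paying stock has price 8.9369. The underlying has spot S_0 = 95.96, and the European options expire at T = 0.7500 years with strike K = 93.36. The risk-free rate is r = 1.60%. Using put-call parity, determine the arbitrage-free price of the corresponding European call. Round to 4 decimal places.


Put-call parity: C - P = S_0 * exp(-qT) - K * exp(-rT).
S_0 * exp(-qT) = 95.9600 * 1.00000000 = 95.96000000
K * exp(-rT) = 93.3600 * 0.98807171 = 92.24637511
C = P + S*exp(-qT) - K*exp(-rT)
C = 8.9369 + 95.96000000 - 92.24637511 = 12.6505

Answer: Call price = 12.6505


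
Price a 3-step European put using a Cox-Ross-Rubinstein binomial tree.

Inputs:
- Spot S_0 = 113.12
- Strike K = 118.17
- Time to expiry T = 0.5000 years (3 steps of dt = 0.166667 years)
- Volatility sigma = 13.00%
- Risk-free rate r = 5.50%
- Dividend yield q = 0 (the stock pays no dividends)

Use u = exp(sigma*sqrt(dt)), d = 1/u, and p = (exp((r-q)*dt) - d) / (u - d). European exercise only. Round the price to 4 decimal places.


dt = T/N = 0.166667
u = exp(sigma*sqrt(dt)) = 1.054506; d = 1/u = 0.948311
p = (exp((r-q)*dt) - d) / (u - d) = 0.573452
Discount per step: exp(-r*dt) = 0.990875
Stock lattice S(k, i) with i counting down-moves:
  k=0: S(0,0) = 113.1200
  k=1: S(1,0) = 119.2857; S(1,1) = 107.2730
  k=2: S(2,0) = 125.7875; S(2,1) = 113.1200; S(2,2) = 101.7282
  k=3: S(3,0) = 132.6436; S(3,1) = 119.2857; S(3,2) = 107.2730; S(3,3) = 96.4700
Terminal payoffs V(N, i) = max(K - S_T, 0):
  V(3,0) = 0.000000; V(3,1) = 0.000000; V(3,2) = 10.897007; V(3,3) = 21.699972
Backward induction: V(k, i) = exp(-r*dt) * [p * V(k+1, i) + (1-p) * V(k+1, i+1)].
  V(2,0) = exp(-r*dt) * [p*0.000000 + (1-p)*0.000000] = 0.000000
  V(2,1) = exp(-r*dt) * [p*0.000000 + (1-p)*10.897007] = 4.605688
  V(2,2) = exp(-r*dt) * [p*10.897007 + (1-p)*21.699972] = 15.363515
  V(1,0) = exp(-r*dt) * [p*0.000000 + (1-p)*4.605688] = 1.946623
  V(1,1) = exp(-r*dt) * [p*4.605688 + (1-p)*15.363515] = 9.110525
  V(0,0) = exp(-r*dt) * [p*1.946623 + (1-p)*9.110525] = 4.956729

Answer: Price = V(0,0) = 4.9567


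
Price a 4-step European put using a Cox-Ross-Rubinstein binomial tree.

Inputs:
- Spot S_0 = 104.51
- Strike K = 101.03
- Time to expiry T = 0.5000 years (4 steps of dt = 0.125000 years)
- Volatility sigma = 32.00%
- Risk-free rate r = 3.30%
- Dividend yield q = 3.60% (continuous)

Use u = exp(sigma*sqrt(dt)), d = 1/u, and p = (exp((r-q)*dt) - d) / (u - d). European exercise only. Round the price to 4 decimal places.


dt = T/N = 0.125000
u = exp(sigma*sqrt(dt)) = 1.119785; d = 1/u = 0.893028
p = (exp((r-q)*dt) - d) / (u - d) = 0.470092
Discount per step: exp(-r*dt) = 0.995883
Stock lattice S(k, i) with i counting down-moves:
  k=0: S(0,0) = 104.5100
  k=1: S(1,0) = 117.0288; S(1,1) = 93.3304
  k=2: S(2,0) = 131.0471; S(2,1) = 104.5100; S(2,2) = 83.3467
  k=3: S(3,0) = 146.7447; S(3,1) = 117.0288; S(3,2) = 93.3304; S(3,3) = 74.4309
  k=4: S(4,0) = 164.3225; S(4,1) = 131.0471; S(4,2) = 104.5100; S(4,3) = 83.3467; S(4,4) = 66.4689
Terminal payoffs V(N, i) = max(K - S_T, 0):
  V(4,0) = 0.000000; V(4,1) = 0.000000; V(4,2) = 0.000000; V(4,3) = 17.683335; V(4,4) = 34.561083
Backward induction: V(k, i) = exp(-r*dt) * [p * V(k+1, i) + (1-p) * V(k+1, i+1)].
  V(3,0) = exp(-r*dt) * [p*0.000000 + (1-p)*0.000000] = 0.000000
  V(3,1) = exp(-r*dt) * [p*0.000000 + (1-p)*0.000000] = 0.000000
  V(3,2) = exp(-r*dt) * [p*0.000000 + (1-p)*17.683335] = 9.331960
  V(3,3) = exp(-r*dt) * [p*17.683335 + (1-p)*34.561083] = 26.517372
  V(2,0) = exp(-r*dt) * [p*0.000000 + (1-p)*0.000000] = 0.000000
  V(2,1) = exp(-r*dt) * [p*0.000000 + (1-p)*9.331960] = 4.924720
  V(2,2) = exp(-r*dt) * [p*9.331960 + (1-p)*26.517372] = 18.362737
  V(1,0) = exp(-r*dt) * [p*0.000000 + (1-p)*4.924720] = 2.598904
  V(1,1) = exp(-r*dt) * [p*4.924720 + (1-p)*18.362737] = 11.996041
  V(0,0) = exp(-r*dt) * [p*2.598904 + (1-p)*11.996041] = 7.547321

Answer: Price = V(0,0) = 7.5473


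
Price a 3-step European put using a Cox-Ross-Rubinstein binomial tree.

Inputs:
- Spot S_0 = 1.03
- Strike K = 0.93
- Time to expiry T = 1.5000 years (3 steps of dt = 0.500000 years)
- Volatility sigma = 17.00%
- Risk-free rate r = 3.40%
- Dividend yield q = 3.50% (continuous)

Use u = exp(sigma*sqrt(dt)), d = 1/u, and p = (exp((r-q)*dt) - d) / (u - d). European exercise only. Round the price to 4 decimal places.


Answer: Price = V(0,0) = 0.0366

Derivation:
dt = T/N = 0.500000
u = exp(sigma*sqrt(dt)) = 1.127732; d = 1/u = 0.886736
p = (exp((r-q)*dt) - d) / (u - d) = 0.467910
Discount per step: exp(-r*dt) = 0.983144
Stock lattice S(k, i) with i counting down-moves:
  k=0: S(0,0) = 1.0300
  k=1: S(1,0) = 1.1616; S(1,1) = 0.9133
  k=2: S(2,0) = 1.3099; S(2,1) = 1.0300; S(2,2) = 0.8099
  k=3: S(3,0) = 1.4773; S(3,1) = 1.1616; S(3,2) = 0.9133; S(3,3) = 0.7182
Terminal payoffs V(N, i) = max(K - S_T, 0):
  V(3,0) = 0.000000; V(3,1) = 0.000000; V(3,2) = 0.016662; V(3,3) = 0.211842
Backward induction: V(k, i) = exp(-r*dt) * [p * V(k+1, i) + (1-p) * V(k+1, i+1)].
  V(2,0) = exp(-r*dt) * [p*0.000000 + (1-p)*0.000000] = 0.000000
  V(2,1) = exp(-r*dt) * [p*0.000000 + (1-p)*0.016662] = 0.008716
  V(2,2) = exp(-r*dt) * [p*0.016662 + (1-p)*0.211842] = 0.118484
  V(1,0) = exp(-r*dt) * [p*0.000000 + (1-p)*0.008716] = 0.004560
  V(1,1) = exp(-r*dt) * [p*0.008716 + (1-p)*0.118484] = 0.065991
  V(0,0) = exp(-r*dt) * [p*0.004560 + (1-p)*0.065991] = 0.036619


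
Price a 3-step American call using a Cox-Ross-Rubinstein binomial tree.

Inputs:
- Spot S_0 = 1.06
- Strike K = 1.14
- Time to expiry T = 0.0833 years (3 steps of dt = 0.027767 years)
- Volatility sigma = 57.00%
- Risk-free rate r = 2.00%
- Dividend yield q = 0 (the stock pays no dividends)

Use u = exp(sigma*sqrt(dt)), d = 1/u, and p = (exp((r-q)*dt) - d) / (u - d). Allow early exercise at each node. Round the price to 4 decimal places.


dt = T/N = 0.027767
u = exp(sigma*sqrt(dt)) = 1.099638; d = 1/u = 0.909390
p = (exp((r-q)*dt) - d) / (u - d) = 0.479192
Discount per step: exp(-r*dt) = 0.999445
Stock lattice S(k, i) with i counting down-moves:
  k=0: S(0,0) = 1.0600
  k=1: S(1,0) = 1.1656; S(1,1) = 0.9640
  k=2: S(2,0) = 1.2818; S(2,1) = 1.0600; S(2,2) = 0.8766
  k=3: S(3,0) = 1.4095; S(3,1) = 1.1656; S(3,2) = 0.9640; S(3,3) = 0.7972
Terminal payoffs V(N, i) = max(S_T - K, 0):
  V(3,0) = 0.269467; V(3,1) = 0.025616; V(3,2) = 0.000000; V(3,3) = 0.000000
Backward induction: V(k, i) = exp(-r*dt) * [p * V(k+1, i) + (1-p) * V(k+1, i+1)]; then take max(V_cont, immediate exercise) for American.
  V(2,0) = exp(-r*dt) * [p*0.269467 + (1-p)*0.025616] = 0.142389; exercise = 0.141756; V(2,0) = max -> 0.142389
  V(2,1) = exp(-r*dt) * [p*0.025616 + (1-p)*0.000000] = 0.012268; exercise = 0.000000; V(2,1) = max -> 0.012268
  V(2,2) = exp(-r*dt) * [p*0.000000 + (1-p)*0.000000] = 0.000000; exercise = 0.000000; V(2,2) = max -> 0.000000
  V(1,0) = exp(-r*dt) * [p*0.142389 + (1-p)*0.012268] = 0.074580; exercise = 0.025616; V(1,0) = max -> 0.074580
  V(1,1) = exp(-r*dt) * [p*0.012268 + (1-p)*0.000000] = 0.005876; exercise = 0.000000; V(1,1) = max -> 0.005876
  V(0,0) = exp(-r*dt) * [p*0.074580 + (1-p)*0.005876] = 0.038777; exercise = 0.000000; V(0,0) = max -> 0.038777

Answer: Price = V(0,0) = 0.0388


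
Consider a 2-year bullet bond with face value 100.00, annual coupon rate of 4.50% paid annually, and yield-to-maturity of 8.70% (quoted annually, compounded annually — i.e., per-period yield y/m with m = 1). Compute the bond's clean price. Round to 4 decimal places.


Coupon per period c = face * coupon_rate / m = 4.500000
Periods per year m = 1; per-period yield y/m = 0.087000
Number of cashflows N = 2
Cashflows (t years, CF_t, discount factor 1/(1+y/m)^(m*t), PV):
  t = 1.0000: CF_t = 4.500000, DF = 0.919963, PV = 4.139834
  t = 2.0000: CF_t = 104.500000, DF = 0.846332, PV = 88.441725
Price P = sum_t PV_t = 92.581559

Answer: Price = 92.5816


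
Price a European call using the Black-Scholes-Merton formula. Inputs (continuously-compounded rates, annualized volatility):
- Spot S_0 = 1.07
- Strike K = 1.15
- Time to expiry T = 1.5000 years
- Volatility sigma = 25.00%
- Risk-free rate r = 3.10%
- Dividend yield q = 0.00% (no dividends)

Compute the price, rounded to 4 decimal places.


d1 = (ln(S/K) + (r - q + 0.5*sigma^2) * T) / (sigma * sqrt(T)) = 0.06947310
d2 = d1 - sigma * sqrt(T) = -0.23671312
exp(-rT) = 0.95456456; exp(-qT) = 1.00000000
C = S_0 * exp(-qT) * N(d1) - K * exp(-rT) * N(d2)
N(d1) = 0.52769348; N(d2) = 0.40643968
C = 1.0700 * 1.00000000 * 0.52769348 - 1.1500 * 0.95456456 * 0.40643968 = 0.1185

Answer: Price = 0.1185


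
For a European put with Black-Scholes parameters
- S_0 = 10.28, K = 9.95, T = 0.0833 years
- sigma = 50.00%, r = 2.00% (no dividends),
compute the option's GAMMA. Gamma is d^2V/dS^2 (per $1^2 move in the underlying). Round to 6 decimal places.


Answer: Gamma = 0.256321

Derivation:
d1 = 0.3097956659; d2 = 0.1654869690
phi(d1) = 0.3802504325; exp(-qT) = 1.0000000000; exp(-rT) = 0.9983353870
Gamma = exp(-qT) * phi(d1) / (S * sigma * sqrt(T)) = 1.0000000000 * 0.3802504325 / (10.2800 * 0.5000 * 0.2886173938) = 0.256321


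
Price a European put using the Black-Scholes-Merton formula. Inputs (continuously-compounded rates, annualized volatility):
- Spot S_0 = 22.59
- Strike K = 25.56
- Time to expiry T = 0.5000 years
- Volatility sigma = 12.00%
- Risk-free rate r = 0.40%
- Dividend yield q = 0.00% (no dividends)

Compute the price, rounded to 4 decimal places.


d1 = (ln(S/K) + (r - q + 0.5*sigma^2) * T) / (sigma * sqrt(T)) = -1.38971584
d2 = d1 - sigma * sqrt(T) = -1.47456865
exp(-rT) = 0.99800200; exp(-qT) = 1.00000000
P = K * exp(-rT) * N(-d2) - S_0 * exp(-qT) * N(-d1)
N(-d1) = 0.91769241; N(-d2) = 0.92983573
P = 25.5600 * 0.99800200 * 0.92983573 - 22.5900 * 1.00000000 * 0.91769241 = 2.9884

Answer: Price = 2.9884


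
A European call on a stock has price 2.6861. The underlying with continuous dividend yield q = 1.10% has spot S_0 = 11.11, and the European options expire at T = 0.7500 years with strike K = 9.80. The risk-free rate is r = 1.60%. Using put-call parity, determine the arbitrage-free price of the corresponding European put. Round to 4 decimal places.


Put-call parity: C - P = S_0 * exp(-qT) - K * exp(-rT).
S_0 * exp(-qT) = 11.1100 * 0.99178394 = 11.01871955
K * exp(-rT) = 9.8000 * 0.98807171 = 9.68310279
P = C - S*exp(-qT) + K*exp(-rT)
P = 2.6861 - 11.01871955 + 9.68310279 = 1.3505

Answer: Put price = 1.3505


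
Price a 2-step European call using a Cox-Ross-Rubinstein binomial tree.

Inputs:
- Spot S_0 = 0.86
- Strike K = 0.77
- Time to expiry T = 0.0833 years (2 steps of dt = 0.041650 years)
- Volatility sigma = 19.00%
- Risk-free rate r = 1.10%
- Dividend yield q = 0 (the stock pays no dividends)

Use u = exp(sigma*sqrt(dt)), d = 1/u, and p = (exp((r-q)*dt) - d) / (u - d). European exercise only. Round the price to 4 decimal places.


Answer: Price = V(0,0) = 0.0907

Derivation:
dt = T/N = 0.041650
u = exp(sigma*sqrt(dt)) = 1.039537; d = 1/u = 0.961966
p = (exp((r-q)*dt) - d) / (u - d) = 0.496215
Discount per step: exp(-r*dt) = 0.999542
Stock lattice S(k, i) with i counting down-moves:
  k=0: S(0,0) = 0.8600
  k=1: S(1,0) = 0.8940; S(1,1) = 0.8273
  k=2: S(2,0) = 0.9293; S(2,1) = 0.8600; S(2,2) = 0.7958
Terminal payoffs V(N, i) = max(S_T - K, 0):
  V(2,0) = 0.159349; V(2,1) = 0.090000; V(2,2) = 0.025826
Backward induction: V(k, i) = exp(-r*dt) * [p * V(k+1, i) + (1-p) * V(k+1, i+1)].
  V(1,0) = exp(-r*dt) * [p*0.159349 + (1-p)*0.090000] = 0.124355
  V(1,1) = exp(-r*dt) * [p*0.090000 + (1-p)*0.025826] = 0.057644
  V(0,0) = exp(-r*dt) * [p*0.124355 + (1-p)*0.057644] = 0.090705
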